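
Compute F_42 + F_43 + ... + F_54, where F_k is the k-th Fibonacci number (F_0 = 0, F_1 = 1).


Use the identity sum_{k=0}^{N} F_k = F_{N+2} - 1 (which follows from F_{k+2} - F_{k+1} = F_k). Then
sum_{k=42}^{54} F_k = (F_{56} - 1) - (F_{43} - 1) = F_{56} - F_{43}.
Computing: F_{56} = 225851433717, F_{43} = 433494437, so
Sum = 225851433717 - 433494437 = 225417939280.

225417939280


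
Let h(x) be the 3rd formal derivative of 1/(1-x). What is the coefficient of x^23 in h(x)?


Differentiating 3 times: d^3/dx^3 [1/(1-x)] = 3!/(1-x)^4.
The expansion 1/(1-x)^4 = sum_{k>=0} C(k+3, 3) x^k, so the coefficient of x^n in 3!/(1-x)^4 is 3! * C(n+3, 3).
For n = 23: 6 * C(26, 3) = 6 * 2600 = 15600

15600


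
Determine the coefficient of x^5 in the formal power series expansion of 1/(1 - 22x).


The geometric series identity gives 1/(1 - c x) = sum_{k>=0} c^k x^k, so the coefficient of x^k is c^k.
Here c = 22 and k = 5.
Computing: 22^5 = 5153632

5153632


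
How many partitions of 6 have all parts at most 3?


Using the generating function (1-x)^(-1)(1-x^2)^(-1)(1-x^3)^(-1),
the coefficient of x^6 counts these restricted partitions.
Result = 7

7


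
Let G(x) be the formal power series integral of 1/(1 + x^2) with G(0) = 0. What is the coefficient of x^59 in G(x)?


1/(1 + x^2) = sum_{j>=0} (-1)^j x^(2j). Integrating termwise with G(0) = 0:
G(x) = sum_{j>=0} (-1)^j x^(2j+1) / (2j+1) = arctan(x).
Only odd powers are nonzero. For x^59 write 59 = 2*29 + 1, giving
(-1)^29 / 59 = -1/59 = -1/59.

-1/59


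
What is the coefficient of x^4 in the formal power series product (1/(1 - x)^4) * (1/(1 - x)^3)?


Combine the factors: (1/(1 - x)^4) * (1/(1 - x)^3) = 1/(1 - x)^7.
Then use 1/(1 - x)^r = sum_{k>=0} C(k + r - 1, r - 1) x^k with r = 7 and k = 4:
C(10, 6) = 210.

210


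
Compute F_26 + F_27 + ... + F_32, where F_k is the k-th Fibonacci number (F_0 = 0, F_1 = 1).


Use the identity sum_{k=0}^{N} F_k = F_{N+2} - 1 (which follows from F_{k+2} - F_{k+1} = F_k). Then
sum_{k=26}^{32} F_k = (F_{34} - 1) - (F_{27} - 1) = F_{34} - F_{27}.
Computing: F_{34} = 5702887, F_{27} = 196418, so
Sum = 5702887 - 196418 = 5506469.

5506469


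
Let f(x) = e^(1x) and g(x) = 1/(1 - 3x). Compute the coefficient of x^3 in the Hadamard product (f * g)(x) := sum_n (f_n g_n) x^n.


Expanding: f_k = 1^k/k! (from e^(1x)) and g_k = 3^k (from 1/(1 - 3x)). So the Hadamard coefficient (f * g)_k = 1^k 3^k / k! = (3)^k / k!.
For k = 3: 3^3/3! = 27/6 = 9/2.

9/2


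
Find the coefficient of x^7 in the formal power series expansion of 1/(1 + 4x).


Write 1/(1 + c x) = 1/(1 - (-c) x) and apply the geometric-series identity
1/(1 - y) = sum_{k>=0} y^k to get 1/(1 + c x) = sum_{k>=0} (-c)^k x^k.
So the coefficient of x^k is (-c)^k = (-1)^k * c^k.
Here c = 4 and k = 7:
(-4)^7 = -1 * 16384 = -16384

-16384


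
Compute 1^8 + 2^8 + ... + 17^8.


This power sum has a closed form given by Faulhaber's formula
sum_{k=1}^{m} k^p = (1 / (p + 1)) * sum_{j=0}^{p} C(p + 1, j) B_j m^(p + 1 - j),
but for small m direct computation is fastest:
1 + 256 + 6561 + 65536 + 390625 + 1679616 + 5764801 + 16777216 + 43046721 + 100000000 + 214358881 + 429981696 + 815730721 + 1475789056 + 2562890625 + 4294967296 + 6975757441 = 16937207049.

16937207049


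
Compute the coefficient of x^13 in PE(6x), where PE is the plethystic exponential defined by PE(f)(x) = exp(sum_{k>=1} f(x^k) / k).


With f(x) = 6x, the exponent is sum_{k>=1} 6 x^k / k = 6 * (-ln(1 - x)). Exponentiating:
PE(6x) = exp(-6 ln(1 - x)) = 1/(1 - x)^6.
By the negative binomial expansion, [x^n] 1/(1 - x)^6 = C(n + 5, 5).
For n = 13: C(18, 5) = 8568.

8568


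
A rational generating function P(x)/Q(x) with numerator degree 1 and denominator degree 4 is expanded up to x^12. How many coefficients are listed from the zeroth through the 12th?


Expanding up to x^12 gives the coefficients for x^0, x^1, ..., x^12.
That is 12 + 1 = 13 coefficients in total.

13


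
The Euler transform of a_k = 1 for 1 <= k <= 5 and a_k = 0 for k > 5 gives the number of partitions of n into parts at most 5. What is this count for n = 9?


Partitions of 9 into parts at most 5:
Using generating function (1-x)^(-1)(1-x^2)^(-1)...(1-x^5)^(-1),
the coefficient of x^9 = 23

23


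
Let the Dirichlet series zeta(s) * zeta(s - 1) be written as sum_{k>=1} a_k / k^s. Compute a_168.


Convolution gives a_k = sum_{d | k} d * 1 = sum_{d | k} d = sigma(k), the sum of positive divisors of k.
For k = 168, the divisors are 1, 2, 3, 4, 6, 7, 8, 12, 14, 21, 24, 28, 42, 56, 84, 168, so
sigma(168) = 1 + 2 + 3 + 4 + 6 + 7 + 8 + 12 + 14 + 21 + 24 + 28 + 42 + 56 + 84 + 168 = 480.

480


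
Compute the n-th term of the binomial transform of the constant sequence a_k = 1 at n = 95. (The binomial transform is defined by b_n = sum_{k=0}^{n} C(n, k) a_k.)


With a_k = 1 for all k, b_n = sum_{k=0}^{n} C(n, k) = 2^n by the binomial theorem.
For n = 95: 2^95 = 39614081257132168796771975168.

39614081257132168796771975168


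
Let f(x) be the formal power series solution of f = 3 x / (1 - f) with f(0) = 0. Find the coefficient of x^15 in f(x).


Apply Lagrange inversion: f = 3 x * phi(f) with phi(t) = 1/(1 - t), so
[x^n] f = 3^n * (1/n) [t^(n-1)] phi(t)^n = 3^n * (1/n) [t^(n-1)] (1 - t)^(-n) = 3^n * (1/n) C(2n - 2, n - 1) = 3^n * C_{n-1}.
For n = 15: C_14 = C(28, 14) / 15 = 40116600/15 = 2674440.
With the 3^15 = 14348907 factor, the coefficient is 14348907 * 2674440 = 38375290837080.

38375290837080


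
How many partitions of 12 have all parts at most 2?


Using the generating function (1-x)^(-1)(1-x^2)^(-1),
the coefficient of x^12 counts these restricted partitions.
Result = 7

7


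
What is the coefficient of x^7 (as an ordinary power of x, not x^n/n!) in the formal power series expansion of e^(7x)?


The exponential series is e^y = sum_{k>=0} y^k / k!. Substituting y = 7x gives
e^(7x) = sum_{k>=0} 7^k x^k / k!.
So the coefficient of x^n is a^n/n! with a = 7, n = 7:
7^7 / 7! = 823543/5040 = 117649/720

117649/720


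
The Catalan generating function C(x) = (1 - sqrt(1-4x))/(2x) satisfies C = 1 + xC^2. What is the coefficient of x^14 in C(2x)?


Substituting x -> 2x scales the n-th coefficient by 2^n, so [x^14] C(2x) = 2^14 * C_14.
C_14 = C(2*14, 14)/(15) = 40116600/15 = 2674440.
So 2^14 * 2674440 = 16384 * 2674440 = 43818024960.

43818024960


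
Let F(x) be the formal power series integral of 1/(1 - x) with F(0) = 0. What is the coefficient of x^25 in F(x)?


1/(1 - x) = sum_{k>=0} x^k. Integrating termwise and using F(0) = 0 gives
F(x) = sum_{k>=0} x^(k+1) / (k+1) = sum_{m>=1} x^m / m = -ln(1 - x).
So the coefficient of x^25 is 1/25 = 1/25.

1/25


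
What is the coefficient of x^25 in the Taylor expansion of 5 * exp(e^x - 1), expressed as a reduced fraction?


exp(e^x - 1) = sum_{k>=0} Bell_k x^k / k!, where Bell_k is the k-th Bell number.
So the coefficient of x^25 is 5 * Bell_25 / 25!.
Computing: Bell_25 = 4638590332229999353 and 25! = 15511210043330985984000000, giving
5 * 4638590332229999353/15511210043330985984000000 = 356814640940769181/238634000666630553600000.

356814640940769181/238634000666630553600000


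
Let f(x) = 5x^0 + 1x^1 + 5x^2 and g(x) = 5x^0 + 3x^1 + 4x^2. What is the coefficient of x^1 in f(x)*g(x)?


Cauchy product at x^1:
5*3 + 1*5
= 20

20


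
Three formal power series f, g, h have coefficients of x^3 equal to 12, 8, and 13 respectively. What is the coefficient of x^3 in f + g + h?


Series addition is componentwise:
12 + 8 + 13
= 33

33


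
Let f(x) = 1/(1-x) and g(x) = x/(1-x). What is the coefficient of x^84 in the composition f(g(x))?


First simplify the composition: f(g(x)) = 1/(1 - x/(1-x)) = (1-x)/((1-x) - x) = (1-x)/(1-2x).
Now extract the coefficient. Write (1-x)/(1-2x) = 1/(1-2x) - x/(1-2x).
The coefficient of x^n in 1/(1-2x) is 2^n, and in x/(1-2x) is 2^(n-1) (for n >= 1).
So the coefficient of x^84 is 2^84 - 2^83 = 19342813113834066795298816 - 9671406556917033397649408 = 9671406556917033397649408.

9671406556917033397649408


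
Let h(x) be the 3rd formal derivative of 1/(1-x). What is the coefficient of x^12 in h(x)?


Differentiating 3 times: d^3/dx^3 [1/(1-x)] = 3!/(1-x)^4.
The expansion 1/(1-x)^4 = sum_{k>=0} C(k+3, 3) x^k, so the coefficient of x^n in 3!/(1-x)^4 is 3! * C(n+3, 3).
For n = 12: 6 * C(15, 3) = 6 * 455 = 2730

2730


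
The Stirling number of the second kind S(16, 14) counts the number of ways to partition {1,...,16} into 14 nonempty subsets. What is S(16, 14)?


Using the explicit formula S(n,k) = (1/k!) sum_{j=0}^{k} (-1)^(k-j) C(k,j) j^n:
S(16, 14) = 6020
Equivalently, S(n,k) is n! times the coefficient of x^n in the EGF (e^x - 1)^k / k!.

6020


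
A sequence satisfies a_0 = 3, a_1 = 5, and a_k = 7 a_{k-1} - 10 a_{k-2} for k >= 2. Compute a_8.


The characteristic equation is t^2 - 7 t + 10 = 0, with roots r_1 = 5 and r_2 = 2 (so c_1 = r_1 + r_2, c_2 = -r_1 r_2 as required).
One can use the closed form a_n = A r_1^n + B r_2^n, but direct iteration is more reliable:
a_0 = 3, a_1 = 5, a_2 = 5, a_3 = -15, a_4 = -155, a_5 = -935, a_6 = -4995, a_7 = -25615, a_8 = -129355.
So a_8 = -129355.

-129355


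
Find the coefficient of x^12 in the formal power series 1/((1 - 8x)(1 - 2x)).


By partial fractions or Cauchy convolution:
The coefficient equals sum_{k=0}^{12} 8^k * 2^(12-k).
= 91625967616

91625967616


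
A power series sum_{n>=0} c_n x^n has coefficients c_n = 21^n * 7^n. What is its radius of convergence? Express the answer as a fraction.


By the root test (Cauchy-Hadamard), the radius is R = 1 / limsup_n |c_n|^(1/n).
Here |c_n|^(1/n) = (21^n * 7^n)^(1/n) = 21 * 7 = 147 for all n.
So R = 1/147 = 1/147.

1/147


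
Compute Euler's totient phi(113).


phi(n) counts integers in [1, n] coprime to n. Using the multiplicative formula phi(n) = n * prod_{p | n} (1 - 1/p):
113 = 113, so
phi(113) = 113 * (1 - 1/113) = 112.

112


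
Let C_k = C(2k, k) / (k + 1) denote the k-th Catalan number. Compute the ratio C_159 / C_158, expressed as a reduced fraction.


Using C_k = (2k)! / (k! (k+1)!), the ratio C_{k+1}/C_k simplifies to
C_{k+1}/C_k = [(2k+2)! / ((k+1)! (k+2)!)] * [k! (k+1)! / (2k)!]
 = (2k+2)(2k+1) / ((k+1)(k+2)) = 2(2k+1) / (k+2).
For k = 158: 2(2*158 + 1) / (158 + 2) = 634/160 = 317/80.

317/80


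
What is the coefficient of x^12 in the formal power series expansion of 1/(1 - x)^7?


The expansion 1/(1 - x)^r = sum_{k>=0} C(k + r - 1, r - 1) x^k follows from the multiset / negative-binomial theorem (or from repeated differentiation of the geometric series).
For r = 7 and k = 12:
C(18, 6) = 6402373705728000 / (720 * 479001600) = 18564.

18564


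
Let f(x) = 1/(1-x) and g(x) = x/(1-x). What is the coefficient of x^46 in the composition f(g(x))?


First simplify the composition: f(g(x)) = 1/(1 - x/(1-x)) = (1-x)/((1-x) - x) = (1-x)/(1-2x).
Now extract the coefficient. Write (1-x)/(1-2x) = 1/(1-2x) - x/(1-2x).
The coefficient of x^n in 1/(1-2x) is 2^n, and in x/(1-2x) is 2^(n-1) (for n >= 1).
So the coefficient of x^46 is 2^46 - 2^45 = 70368744177664 - 35184372088832 = 35184372088832.

35184372088832


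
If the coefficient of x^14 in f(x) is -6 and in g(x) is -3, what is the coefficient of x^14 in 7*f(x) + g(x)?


Scalar multiplication scales coefficients: 7 * -6 = -42.
Then add the g coefficient: -42 + -3
= -45

-45


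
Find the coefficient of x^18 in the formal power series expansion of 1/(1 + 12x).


Write 1/(1 + c x) = 1/(1 - (-c) x) and apply the geometric-series identity
1/(1 - y) = sum_{k>=0} y^k to get 1/(1 + c x) = sum_{k>=0} (-c)^k x^k.
So the coefficient of x^k is (-c)^k = (-1)^k * c^k.
Here c = 12 and k = 18:
(-12)^18 = 1 * 26623333280885243904 = 26623333280885243904

26623333280885243904


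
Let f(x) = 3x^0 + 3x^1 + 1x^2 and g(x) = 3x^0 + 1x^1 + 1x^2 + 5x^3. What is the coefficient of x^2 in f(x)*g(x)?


Cauchy product at x^2:
3*1 + 3*1 + 1*3
= 9

9


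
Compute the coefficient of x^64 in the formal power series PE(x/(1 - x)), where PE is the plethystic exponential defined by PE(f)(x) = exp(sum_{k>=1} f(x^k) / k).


For f(x) = x/(1 - x) we have
sum_{k>=1} f(x^k) / k = sum_{k>=1} (1/k) * x^k / (1 - x^k) = sum_{k, m >= 1} x^(k m) / k,
which after exponentiating simplifies to
PE(x/(1 - x)) = prod_{k>=1} 1 / (1 - x^k).
This is the generating function for the partition function p(n), so the coefficient of x^64 is p(64).
Computing p(64) by dynamic programming over parts 1, 2, ..., 64: p(64) = 1741630.

1741630


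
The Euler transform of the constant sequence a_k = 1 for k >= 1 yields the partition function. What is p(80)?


The Euler transform converts the sequence a_k = 1 into the number of integer partitions.
Using the recurrence or dynamic programming:
p(80) = 15796476

15796476


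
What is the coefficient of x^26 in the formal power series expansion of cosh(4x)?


The Maclaurin series is cosh(t) = sum_{m>=0} t^(2m) / (2m)!, so substituting t = 4x, only even powers of x are nonzero, with coefficient of x^(2m) equal to 4^(2m) / (2m)!.
For x^26 the coefficient is 4^26/26! = 4503599627370496/403291461126605635584000000 = 536870912/48076088562799171875.

536870912/48076088562799171875


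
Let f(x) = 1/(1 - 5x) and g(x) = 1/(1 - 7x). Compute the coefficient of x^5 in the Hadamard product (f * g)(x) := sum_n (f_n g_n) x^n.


f has coefficients f_k = 5^k and g has coefficients g_k = 7^k, so the Hadamard product has coefficient (f*g)_k = 5^k * 7^k = 35^k.
For k = 5: 35^5 = 52521875.

52521875


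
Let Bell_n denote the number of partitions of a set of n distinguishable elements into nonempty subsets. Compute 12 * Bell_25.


Bell_25 can be computed from the Bell triangle or from Dobinski's identity Bell_n = (1/e) * sum_{k>=0} k^n / k!.
Computing Bell_25 = 4638590332229999353.
Then 12 * 4638590332229999353 = 55663083986759992236.

55663083986759992236


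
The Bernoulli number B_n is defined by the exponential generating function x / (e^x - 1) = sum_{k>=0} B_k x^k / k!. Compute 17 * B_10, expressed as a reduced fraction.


Bernoulli numbers can also be computed recursively via B_0 = 1 and sum_{j=0}^{m} C(m+1, j) B_j = 0 for m >= 1. Odd-index Bernoulli numbers vanish for k >= 3.
Computing B_10 = 5/66, so 17 * B_10 = 17 * 5/66 = 85/66.

85/66


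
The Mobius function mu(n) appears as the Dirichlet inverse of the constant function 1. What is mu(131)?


131 = 131 (all distinct primes).
mu(131) = (-1)^1 = -1

-1


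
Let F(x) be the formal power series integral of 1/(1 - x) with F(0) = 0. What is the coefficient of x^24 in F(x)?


1/(1 - x) = sum_{k>=0} x^k. Integrating termwise and using F(0) = 0 gives
F(x) = sum_{k>=0} x^(k+1) / (k+1) = sum_{m>=1} x^m / m = -ln(1 - x).
So the coefficient of x^24 is 1/24 = 1/24.

1/24


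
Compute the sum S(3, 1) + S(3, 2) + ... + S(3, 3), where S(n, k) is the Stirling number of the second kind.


By definition, S(n, k) counts partitions of an n-set into exactly k nonempty blocks.
Computing row n = 3 for k = 1..3:
S(3, k): 1, 3, 1
Sum = 5. (This equals Bell_3 since the sum runs over all k.)

5


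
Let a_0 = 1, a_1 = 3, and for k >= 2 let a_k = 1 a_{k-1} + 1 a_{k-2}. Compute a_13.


Iterating the recurrence forward:
a_0 = 1
a_1 = 3
a_2 = 1*3 + 1*1 = 4
a_3 = 1*4 + 1*3 = 7
a_4 = 1*7 + 1*4 = 11
a_5 = 1*11 + 1*7 = 18
a_6 = 1*18 + 1*11 = 29
a_7 = 1*29 + 1*18 = 47
a_8 = 1*47 + 1*29 = 76
a_9 = 1*76 + 1*47 = 123
a_10 = 1*123 + 1*76 = 199
a_11 = 1*199 + 1*123 = 322
a_12 = 1*322 + 1*199 = 521
a_13 = 1*521 + 1*322 = 843
So a_13 = 843.

843


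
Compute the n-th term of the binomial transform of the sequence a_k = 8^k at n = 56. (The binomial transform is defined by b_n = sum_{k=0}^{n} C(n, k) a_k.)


With a_k = 8^k, b_n = sum_{k=0}^{n} C(n, k) 8^k = (1 + 8)^n by the binomial theorem.
For n = 56: (1 + 8)^56 = 9^56 = 273892744995340833777347939263771534786080723599733441.

273892744995340833777347939263771534786080723599733441


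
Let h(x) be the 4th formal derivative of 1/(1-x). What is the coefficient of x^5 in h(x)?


Differentiating 4 times: d^4/dx^4 [1/(1-x)] = 4!/(1-x)^5.
The expansion 1/(1-x)^5 = sum_{k>=0} C(k+4, 4) x^k, so the coefficient of x^n in 4!/(1-x)^5 is 4! * C(n+4, 4).
For n = 5: 24 * C(9, 4) = 24 * 126 = 3024

3024


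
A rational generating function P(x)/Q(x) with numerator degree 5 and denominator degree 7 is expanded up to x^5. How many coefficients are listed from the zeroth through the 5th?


Expanding up to x^5 gives the coefficients for x^0, x^1, ..., x^5.
That is 5 + 1 = 6 coefficients in total.

6


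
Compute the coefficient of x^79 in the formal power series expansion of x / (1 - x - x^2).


Let f(x) = sum_{k>=0} a_k x^k. Multiplying f(x) * (1 - x - x^2) = x and matching coefficients gives a_0 = 0, a_1 = 1, and a_k = a_{k-1} + a_{k-2} for k >= 2. These are the Fibonacci numbers F_k.
Iterating from F_0 = 0, F_1 = 1:
F_0=0, F_1=1, F_2=1, F_3=2, F_4=3, F_5=5, F_6=8, F_7=13, F_8=21, F_9=34, ...
F_79 = 14472334024676221.

14472334024676221


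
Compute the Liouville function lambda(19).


The Liouville function is lambda(k) = (-1)^Omega(k), where Omega(k) counts the prime factors of k with multiplicity.
Factoring: 19 = 19, so Omega(19) = 1.
lambda(19) = (-1)^1 = -1.

-1


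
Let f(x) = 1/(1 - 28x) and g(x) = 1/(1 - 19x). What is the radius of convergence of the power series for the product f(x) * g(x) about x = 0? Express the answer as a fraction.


The radius of 1/(1 - 28x) is 1/28 (nearest singularity at x = 1/28), and the radius of 1/(1 - 19x) is 1/19.
The product f(x)*g(x) = 1/((1 - 28x)(1 - 19x)) has singularities at both 1/28 and 1/19, so its radius of convergence is the distance to the nearest one:
min(1/28, 1/19) = 1/28.

1/28


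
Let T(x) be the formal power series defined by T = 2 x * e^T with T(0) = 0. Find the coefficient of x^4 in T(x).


Apply the Lagrange inversion formula: if T = 2 x * phi(T) with phi(t) = e^t, then
[x^n] T = 2^n * (1/n) [t^(n-1)] phi(t)^n = 2^n * (1/n) [t^(n-1)] e^(n t) = 2^n * (1/n) * n^(n-1) / (n-1)! = 2^n * n^(n-1) / n!.
When c = 1 this is the Cayley count of rooted labeled trees on n vertices, divided by n!.
For n = 4: 2^4 * 4^3 / 4! = 16 * 64/24 = 128/3.

128/3


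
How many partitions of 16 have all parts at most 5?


Using the generating function (1-x)^(-1)(1-x^2)^(-1)...(1-x^5)^(-1),
the coefficient of x^16 counts these restricted partitions.
Result = 101

101


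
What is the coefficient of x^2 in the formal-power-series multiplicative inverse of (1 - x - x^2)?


Let the inverse be f(x) = sum_{k>=0} a_k x^k. From f(x) * (1 - x - x^2) = 1 and matching coefficients:
 x^0: a_0 = 1.
 x^1: a_1 - a_0 = 0, so a_1 = 1.
 x^k (k >= 2): a_k - a_{k-1} - a_{k-2} = 0, i.e. a_k = a_{k-1} + a_{k-2}.
This is the Fibonacci-type recurrence shifted so that a_0 = a_1 = 1.
Iterating: a_0=1, a_1=1, a_2=2
a_2 = 2.

2


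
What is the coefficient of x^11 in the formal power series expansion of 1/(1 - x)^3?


The expansion 1/(1 - x)^r = sum_{k>=0} C(k + r - 1, r - 1) x^k follows from the multiset / negative-binomial theorem (or from repeated differentiation of the geometric series).
For r = 3 and k = 11:
C(13, 2) = 6227020800 / (2 * 39916800) = 78.

78


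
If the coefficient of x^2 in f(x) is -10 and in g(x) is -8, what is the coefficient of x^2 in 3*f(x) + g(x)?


Scalar multiplication scales coefficients: 3 * -10 = -30.
Then add the g coefficient: -30 + -8
= -38

-38


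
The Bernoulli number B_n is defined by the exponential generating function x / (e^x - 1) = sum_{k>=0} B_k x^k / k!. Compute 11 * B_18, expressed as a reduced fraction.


Bernoulli numbers can also be computed recursively via B_0 = 1 and sum_{j=0}^{m} C(m+1, j) B_j = 0 for m >= 1. Odd-index Bernoulli numbers vanish for k >= 3.
Computing B_18 = 43867/798, so 11 * B_18 = 11 * 43867/798 = 482537/798.

482537/798


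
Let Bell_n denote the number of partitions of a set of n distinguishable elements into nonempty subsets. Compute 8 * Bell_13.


Bell_13 can be computed from the Bell triangle or from Dobinski's identity Bell_n = (1/e) * sum_{k>=0} k^n / k!.
Computing Bell_13 = 27644437.
Then 8 * 27644437 = 221155496.

221155496


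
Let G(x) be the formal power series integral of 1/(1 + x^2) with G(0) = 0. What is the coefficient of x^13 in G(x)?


1/(1 + x^2) = sum_{j>=0} (-1)^j x^(2j). Integrating termwise with G(0) = 0:
G(x) = sum_{j>=0} (-1)^j x^(2j+1) / (2j+1) = arctan(x).
Only odd powers are nonzero. For x^13 write 13 = 2*6 + 1, giving
(-1)^6 / 13 = 1/13 = 1/13.

1/13


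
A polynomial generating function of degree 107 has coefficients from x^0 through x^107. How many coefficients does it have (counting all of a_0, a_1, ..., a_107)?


A polynomial of degree 107 takes the form a_0 + a_1 x + ... + a_107 x^107.
The number of coefficients is 107 + 1 = 108.

108


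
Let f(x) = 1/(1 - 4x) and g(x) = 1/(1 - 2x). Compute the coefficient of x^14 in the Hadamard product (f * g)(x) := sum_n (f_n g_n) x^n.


f has coefficients f_k = 4^k and g has coefficients g_k = 2^k, so the Hadamard product has coefficient (f*g)_k = 4^k * 2^k = 8^k.
For k = 14: 8^14 = 4398046511104.

4398046511104


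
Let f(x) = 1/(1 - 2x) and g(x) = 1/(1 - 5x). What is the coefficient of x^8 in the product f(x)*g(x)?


The coefficient of x^n in f*g is the Cauchy product: sum_{k=0}^{n} a^k * b^(n-k).
With a=2, b=5, n=8:
sum_{k=0}^{8} 2^k * 5^(8-k)
= 650871

650871


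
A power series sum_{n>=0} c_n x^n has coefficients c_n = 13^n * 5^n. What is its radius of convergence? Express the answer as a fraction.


By the root test (Cauchy-Hadamard), the radius is R = 1 / limsup_n |c_n|^(1/n).
Here |c_n|^(1/n) = (13^n * 5^n)^(1/n) = 13 * 5 = 65 for all n.
So R = 1/65 = 1/65.

1/65


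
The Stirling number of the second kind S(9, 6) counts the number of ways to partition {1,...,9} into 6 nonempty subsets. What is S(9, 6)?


Using the explicit formula S(n,k) = (1/k!) sum_{j=0}^{k} (-1)^(k-j) C(k,j) j^n:
S(9, 6) = 2646
Equivalently, S(n,k) is n! times the coefficient of x^n in the EGF (e^x - 1)^k / k!.

2646


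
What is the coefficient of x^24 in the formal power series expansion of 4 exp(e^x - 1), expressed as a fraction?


exp(e^x - 1) is the exponential generating function for the Bell numbers Bell_k: exp(e^x - 1) = sum_{k>=0} Bell_k x^k / k!.
So the coefficient of x^24 in 4 exp(e^x - 1) is 4 Bell_24 / 24!.
Computing: Bell_24 = 445958869294805289 and 24! = 620448401733239439360000, giving
4 * 445958869294805289/620448401733239439360000 = 148652956431601763/51704033477769953280000.

148652956431601763/51704033477769953280000


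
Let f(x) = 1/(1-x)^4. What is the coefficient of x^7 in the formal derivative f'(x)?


Differentiate: d/dx [ 1/(1-x)^r ] = r / (1-x)^(r+1).
Here r = 4, so f'(x) = 4 / (1-x)^5.
The expansion of 1/(1-x)^(r+1) has coefficient of x^n equal to C(n+r, r).
So the coefficient of x^7 in f'(x) is
4 * C(11, 4) = 4 * 330 = 1320

1320


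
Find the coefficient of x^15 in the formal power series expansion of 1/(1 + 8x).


Write 1/(1 + c x) = 1/(1 - (-c) x) and apply the geometric-series identity
1/(1 - y) = sum_{k>=0} y^k to get 1/(1 + c x) = sum_{k>=0} (-c)^k x^k.
So the coefficient of x^k is (-c)^k = (-1)^k * c^k.
Here c = 8 and k = 15:
(-8)^15 = -1 * 35184372088832 = -35184372088832

-35184372088832


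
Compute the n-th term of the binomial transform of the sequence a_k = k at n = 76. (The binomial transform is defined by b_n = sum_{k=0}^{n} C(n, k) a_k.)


With a_k = k, b_n = sum_{k=0}^{n} C(n, k) k. Using k * C(n, k) = n * C(n-1, k-1) gives b_n = n * sum_{k>=1} C(n-1, k-1) = n * 2^(n-1).
For n = 76: 76 * 2^75 = 76 * 37778931862957161709568 = 2871198821584744289927168.

2871198821584744289927168


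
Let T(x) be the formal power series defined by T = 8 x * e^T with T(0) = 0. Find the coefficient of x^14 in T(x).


Apply the Lagrange inversion formula: if T = 8 x * phi(T) with phi(t) = e^t, then
[x^n] T = 8^n * (1/n) [t^(n-1)] phi(t)^n = 8^n * (1/n) [t^(n-1)] e^(n t) = 8^n * (1/n) * n^(n-1) / (n-1)! = 8^n * n^(n-1) / n!.
When c = 1 this is the Cayley count of rooted labeled trees on n vertices, divided by n!.
For n = 14: 8^14 * 14^13 / 14! = 4398046511104 * 793714773254144/87178291200 = 34785499933455142617088/868725.

34785499933455142617088/868725


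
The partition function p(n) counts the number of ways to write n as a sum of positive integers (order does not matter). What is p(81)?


Using the generating function prod_{k>=1} 1/(1-x^k), we compute p(81).
By dynamic programming over parts 1 through 81:
p(81) = 18004327

18004327


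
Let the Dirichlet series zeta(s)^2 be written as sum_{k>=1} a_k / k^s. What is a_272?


The Dirichlet convolution of the constant function 1 with itself gives (1 * 1)(k) = sum_{d | k} 1 = d(k), the number of positive divisors of k.
Since zeta(s) = sum_{k>=1} 1/k^s, we have zeta(s)^2 = sum_{k>=1} d(k)/k^s, so a_k = d(k).
For k = 272: the divisors are 1, 2, 4, 8, 16, 17, 34, 68, 136, 272.
Count = 10.

10


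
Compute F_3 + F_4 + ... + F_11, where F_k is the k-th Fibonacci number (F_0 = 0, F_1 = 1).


Use the identity sum_{k=0}^{N} F_k = F_{N+2} - 1 (which follows from F_{k+2} - F_{k+1} = F_k). Then
sum_{k=3}^{11} F_k = (F_{13} - 1) - (F_{4} - 1) = F_{13} - F_{4}.
Computing: F_{13} = 233, F_{4} = 3, so
Sum = 233 - 3 = 230.

230


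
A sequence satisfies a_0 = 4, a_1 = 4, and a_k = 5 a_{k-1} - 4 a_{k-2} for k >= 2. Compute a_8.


The characteristic equation is t^2 - 5 t + 4 = 0, with roots r_1 = 4 and r_2 = 1 (so c_1 = r_1 + r_2, c_2 = -r_1 r_2 as required).
One can use the closed form a_n = A r_1^n + B r_2^n, but direct iteration is more reliable:
a_0 = 4, a_1 = 4, a_2 = 4, a_3 = 4, a_4 = 4, a_5 = 4, a_6 = 4, a_7 = 4, a_8 = 4.
So a_8 = 4.

4


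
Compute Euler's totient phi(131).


phi(n) counts integers in [1, n] coprime to n. Using the multiplicative formula phi(n) = n * prod_{p | n} (1 - 1/p):
131 = 131, so
phi(131) = 131 * (1 - 1/131) = 130.

130


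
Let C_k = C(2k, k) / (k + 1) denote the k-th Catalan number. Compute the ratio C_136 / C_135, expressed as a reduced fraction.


Using C_k = (2k)! / (k! (k+1)!), the ratio C_{k+1}/C_k simplifies to
C_{k+1}/C_k = [(2k+2)! / ((k+1)! (k+2)!)] * [k! (k+1)! / (2k)!]
 = (2k+2)(2k+1) / ((k+1)(k+2)) = 2(2k+1) / (k+2).
For k = 135: 2(2*135 + 1) / (135 + 2) = 542/137 = 542/137.

542/137


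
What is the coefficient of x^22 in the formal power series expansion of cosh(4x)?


The Maclaurin series is cosh(t) = sum_{m>=0} t^(2m) / (2m)!, so substituting t = 4x, only even powers of x are nonzero, with coefficient of x^(2m) equal to 4^(2m) / (2m)!.
For x^22 the coefficient is 4^22/22! = 17592186044416/1124000727777607680000 = 33554432/2143861251406875.

33554432/2143861251406875


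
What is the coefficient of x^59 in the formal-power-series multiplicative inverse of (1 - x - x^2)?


Let the inverse be f(x) = sum_{k>=0} a_k x^k. From f(x) * (1 - x - x^2) = 1 and matching coefficients:
 x^0: a_0 = 1.
 x^1: a_1 - a_0 = 0, so a_1 = 1.
 x^k (k >= 2): a_k - a_{k-1} - a_{k-2} = 0, i.e. a_k = a_{k-1} + a_{k-2}.
This is the Fibonacci-type recurrence shifted so that a_0 = a_1 = 1.
Iterating: a_0=1, a_1=1, a_2=2, a_3=3, a_4=5, a_5=8, a_6=13, a_7=21, a_8=34, a_9=55, ...
a_59 = 1548008755920.

1548008755920


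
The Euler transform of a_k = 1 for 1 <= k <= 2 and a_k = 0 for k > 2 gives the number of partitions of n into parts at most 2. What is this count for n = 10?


Partitions of 10 into parts at most 2:
Using generating function (1-x)^(-1)(1-x^2)^(-1),
the coefficient of x^10 = 6

6


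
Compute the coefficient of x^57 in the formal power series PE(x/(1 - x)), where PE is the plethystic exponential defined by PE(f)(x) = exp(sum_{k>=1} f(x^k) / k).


For f(x) = x/(1 - x) we have
sum_{k>=1} f(x^k) / k = sum_{k>=1} (1/k) * x^k / (1 - x^k) = sum_{k, m >= 1} x^(k m) / k,
which after exponentiating simplifies to
PE(x/(1 - x)) = prod_{k>=1} 1 / (1 - x^k).
This is the generating function for the partition function p(n), so the coefficient of x^57 is p(57).
Computing p(57) by dynamic programming over parts 1, 2, ..., 57: p(57) = 614154.

614154


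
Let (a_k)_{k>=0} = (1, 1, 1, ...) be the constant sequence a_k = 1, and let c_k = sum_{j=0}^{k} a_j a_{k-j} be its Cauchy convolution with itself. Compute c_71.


Since a_j = 1 for all j >= 0, the convolution sum becomes
c_k = sum_{j=0}^{k} 1 * 1 = 1 * (k + 1).
Equivalently, the generating function of (a_k) is 1/(1 - x) and its square is 1/(1 - x)^2 = sum_{k>=0} 1(k + 1) x^k.
For k = 71: 1 * 72 = 72.

72


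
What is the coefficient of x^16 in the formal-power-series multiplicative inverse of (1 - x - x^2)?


Let the inverse be f(x) = sum_{k>=0} a_k x^k. From f(x) * (1 - x - x^2) = 1 and matching coefficients:
 x^0: a_0 = 1.
 x^1: a_1 - a_0 = 0, so a_1 = 1.
 x^k (k >= 2): a_k - a_{k-1} - a_{k-2} = 0, i.e. a_k = a_{k-1} + a_{k-2}.
This is the Fibonacci-type recurrence shifted so that a_0 = a_1 = 1.
Iterating: a_0=1, a_1=1, a_2=2, a_3=3, a_4=5, a_5=8, a_6=13, a_7=21, a_8=34, a_9=55, ...
a_16 = 1597.

1597


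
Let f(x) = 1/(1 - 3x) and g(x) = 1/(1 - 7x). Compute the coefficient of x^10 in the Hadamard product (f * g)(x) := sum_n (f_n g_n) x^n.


f has coefficients f_k = 3^k and g has coefficients g_k = 7^k, so the Hadamard product has coefficient (f*g)_k = 3^k * 7^k = 21^k.
For k = 10: 21^10 = 16679880978201.

16679880978201


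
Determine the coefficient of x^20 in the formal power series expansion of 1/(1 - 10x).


The geometric series identity gives 1/(1 - c x) = sum_{k>=0} c^k x^k, so the coefficient of x^k is c^k.
Here c = 10 and k = 20.
Computing: 10^20 = 100000000000000000000

100000000000000000000


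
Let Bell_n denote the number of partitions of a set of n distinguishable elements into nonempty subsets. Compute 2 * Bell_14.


Bell_14 can be computed from the Bell triangle or from Dobinski's identity Bell_n = (1/e) * sum_{k>=0} k^n / k!.
Computing Bell_14 = 190899322.
Then 2 * 190899322 = 381798644.

381798644


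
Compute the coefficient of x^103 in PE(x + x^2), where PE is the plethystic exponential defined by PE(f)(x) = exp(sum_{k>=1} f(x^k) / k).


With f(x) = x + x^2, the exponent is sum_{k>=1} (x^k + x^(2k)) / k = -ln(1 - x) - ln(1 - x^2). Exponentiating:
PE(x + x^2) = 1 / ((1 - x)(1 - x^2)).
This is the generating function for partitions of n into parts of size 1 or 2. The number of 2's can be any j in 0..51, and the rest are 1's, so
[x^103] = floor(103/2) + 1 = 52.

52


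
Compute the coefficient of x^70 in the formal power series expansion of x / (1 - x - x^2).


Let f(x) = sum_{k>=0} a_k x^k. Multiplying f(x) * (1 - x - x^2) = x and matching coefficients gives a_0 = 0, a_1 = 1, and a_k = a_{k-1} + a_{k-2} for k >= 2. These are the Fibonacci numbers F_k.
Iterating from F_0 = 0, F_1 = 1:
F_0=0, F_1=1, F_2=1, F_3=2, F_4=3, F_5=5, F_6=8, F_7=13, F_8=21, F_9=34, ...
F_70 = 190392490709135.

190392490709135


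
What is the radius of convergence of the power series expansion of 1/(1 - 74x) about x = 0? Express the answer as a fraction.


Expanding 1/(1 - 74x) = sum_{k>=0} 74^k x^k, the series converges when |74x| < 1, i.e., |x| < 1/74.
So the radius of convergence is 1/74 = 1/74.

1/74


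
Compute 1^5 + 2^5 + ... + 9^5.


This power sum has a closed form given by Faulhaber's formula
sum_{k=1}^{m} k^p = (1 / (p + 1)) * sum_{j=0}^{p} C(p + 1, j) B_j m^(p + 1 - j),
but for small m direct computation is fastest:
1 + 32 + 243 + 1024 + 3125 + 7776 + 16807 + 32768 + 59049 = 120825.

120825


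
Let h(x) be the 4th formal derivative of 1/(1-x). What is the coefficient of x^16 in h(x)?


Differentiating 4 times: d^4/dx^4 [1/(1-x)] = 4!/(1-x)^5.
The expansion 1/(1-x)^5 = sum_{k>=0} C(k+4, 4) x^k, so the coefficient of x^n in 4!/(1-x)^5 is 4! * C(n+4, 4).
For n = 16: 24 * C(20, 4) = 24 * 4845 = 116280

116280


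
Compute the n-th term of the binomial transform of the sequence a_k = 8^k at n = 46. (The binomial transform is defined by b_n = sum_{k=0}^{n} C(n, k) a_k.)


With a_k = 8^k, b_n = sum_{k=0}^{n} C(n, k) 8^k = (1 + 8)^n by the binomial theorem.
For n = 46: (1 + 8)^46 = 9^46 = 78551672112789411833022577315290546060373041.

78551672112789411833022577315290546060373041


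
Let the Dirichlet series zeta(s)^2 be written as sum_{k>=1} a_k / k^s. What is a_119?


The Dirichlet convolution of the constant function 1 with itself gives (1 * 1)(k) = sum_{d | k} 1 = d(k), the number of positive divisors of k.
Since zeta(s) = sum_{k>=1} 1/k^s, we have zeta(s)^2 = sum_{k>=1} d(k)/k^s, so a_k = d(k).
For k = 119: the divisors are 1, 7, 17, 119.
Count = 4.

4


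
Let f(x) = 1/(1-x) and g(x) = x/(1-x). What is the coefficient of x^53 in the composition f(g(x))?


First simplify the composition: f(g(x)) = 1/(1 - x/(1-x)) = (1-x)/((1-x) - x) = (1-x)/(1-2x).
Now extract the coefficient. Write (1-x)/(1-2x) = 1/(1-2x) - x/(1-2x).
The coefficient of x^n in 1/(1-2x) is 2^n, and in x/(1-2x) is 2^(n-1) (for n >= 1).
So the coefficient of x^53 is 2^53 - 2^52 = 9007199254740992 - 4503599627370496 = 4503599627370496.

4503599627370496


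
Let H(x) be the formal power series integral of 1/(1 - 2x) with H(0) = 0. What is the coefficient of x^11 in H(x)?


1/(1 - 2x) = sum_{k>=0} 2^k x^k. Integrating termwise with H(0) = 0:
H(x) = sum_{k>=0} 2^k x^(k+1) / (k+1) = sum_{m>=1} 2^(m-1) x^m / m.
For m = 11: 2^10/11 = 1024/11 = 1024/11.

1024/11


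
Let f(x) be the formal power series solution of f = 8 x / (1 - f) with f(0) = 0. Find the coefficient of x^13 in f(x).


Apply Lagrange inversion: f = 8 x * phi(f) with phi(t) = 1/(1 - t), so
[x^n] f = 8^n * (1/n) [t^(n-1)] phi(t)^n = 8^n * (1/n) [t^(n-1)] (1 - t)^(-n) = 8^n * (1/n) C(2n - 2, n - 1) = 8^n * C_{n-1}.
For n = 13: C_12 = C(24, 12) / 13 = 2704156/13 = 208012.
With the 8^13 = 549755813888 factor, the coefficient is 549755813888 * 208012 = 114355806358470656.

114355806358470656


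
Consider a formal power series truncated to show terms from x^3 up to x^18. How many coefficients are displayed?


From x^3 to x^18 inclusive, the count is 18 - 3 + 1 = 16.

16


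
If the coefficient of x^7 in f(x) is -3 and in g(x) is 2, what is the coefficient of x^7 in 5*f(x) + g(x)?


Scalar multiplication scales coefficients: 5 * -3 = -15.
Then add the g coefficient: -15 + 2
= -13

-13


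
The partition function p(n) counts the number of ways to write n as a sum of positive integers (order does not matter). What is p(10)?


Using the generating function prod_{k>=1} 1/(1-x^k), we compute p(10).
By dynamic programming over parts 1 through 10:
p(10) = 42

42


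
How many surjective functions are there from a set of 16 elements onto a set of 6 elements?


By inclusion-exclusion on which target elements are missed, the number of surjections from an n-set onto a k-set is
surj(n, k) = sum_{j=0}^{k} (-1)^j C(k, j) (k - j)^n.
Equivalently surj(n, k) = k! * S(n, k), where S(n, k) is the Stirling number of the second kind.
For n = 16, k = 6:
S(16, 6) = 2734926558, so
surj = 6! * 2734926558 = 720 * 2734926558 = 1969147121760.

1969147121760


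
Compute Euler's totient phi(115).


phi(n) counts integers in [1, n] coprime to n. Using the multiplicative formula phi(n) = n * prod_{p | n} (1 - 1/p):
115 = 5 * 23, so
phi(115) = 115 * (1 - 1/5) * (1 - 1/23) = 88.

88


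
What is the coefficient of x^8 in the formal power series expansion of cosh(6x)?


The Maclaurin series is cosh(t) = sum_{m>=0} t^(2m) / (2m)!, so substituting t = 6x, only even powers of x are nonzero, with coefficient of x^(2m) equal to 6^(2m) / (2m)!.
For x^8 the coefficient is 6^8/8! = 1679616/40320 = 1458/35.

1458/35


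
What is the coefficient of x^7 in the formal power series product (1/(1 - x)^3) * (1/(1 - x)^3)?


Combine the factors: (1/(1 - x)^3) * (1/(1 - x)^3) = 1/(1 - x)^6.
Then use 1/(1 - x)^r = sum_{k>=0} C(k + r - 1, r - 1) x^k with r = 6 and k = 7:
C(12, 5) = 792.

792


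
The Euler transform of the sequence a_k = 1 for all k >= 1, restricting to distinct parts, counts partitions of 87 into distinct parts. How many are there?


Partitions of 87 into distinct parts can be computed via generating function.
Product (1+x)(1+x^2)(1+x^3)...
The coefficient of x^87 = 145578

145578


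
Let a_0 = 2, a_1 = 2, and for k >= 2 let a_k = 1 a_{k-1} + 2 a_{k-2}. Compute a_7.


Iterating the recurrence forward:
a_0 = 2
a_1 = 2
a_2 = 1*2 + 2*2 = 6
a_3 = 1*6 + 2*2 = 10
a_4 = 1*10 + 2*6 = 22
a_5 = 1*22 + 2*10 = 42
a_6 = 1*42 + 2*22 = 86
a_7 = 1*86 + 2*42 = 170
So a_7 = 170.

170


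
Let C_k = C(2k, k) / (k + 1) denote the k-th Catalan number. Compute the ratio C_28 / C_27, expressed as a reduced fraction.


Using C_k = (2k)! / (k! (k+1)!), the ratio C_{k+1}/C_k simplifies to
C_{k+1}/C_k = [(2k+2)! / ((k+1)! (k+2)!)] * [k! (k+1)! / (2k)!]
 = (2k+2)(2k+1) / ((k+1)(k+2)) = 2(2k+1) / (k+2).
For k = 27: 2(2*27 + 1) / (27 + 2) = 110/29 = 110/29.

110/29


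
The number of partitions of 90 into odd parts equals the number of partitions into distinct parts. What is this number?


Computing partitions of 90 into odd parts (1, 3, 5, ...):
Using the generating function prod_{k>=0} 1/(1-x^(2k+1)),
the count is 189586

189586


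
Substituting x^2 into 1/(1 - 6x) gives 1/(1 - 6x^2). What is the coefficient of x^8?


The coefficient of x^(2m) in 1/(1 - 6x^2) is 6^m.
With n = 8 = 2*4, the coefficient is 6^4 = 1296.

1296


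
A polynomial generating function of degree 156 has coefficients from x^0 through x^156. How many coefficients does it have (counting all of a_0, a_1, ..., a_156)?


A polynomial of degree 156 takes the form a_0 + a_1 x + ... + a_156 x^156.
The number of coefficients is 156 + 1 = 157.

157


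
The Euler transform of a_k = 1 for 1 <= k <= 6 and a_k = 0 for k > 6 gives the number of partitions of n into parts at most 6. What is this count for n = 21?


Partitions of 21 into parts at most 6:
Using generating function (1-x)^(-1)(1-x^2)^(-1)...(1-x^6)^(-1),
the coefficient of x^21 = 331

331


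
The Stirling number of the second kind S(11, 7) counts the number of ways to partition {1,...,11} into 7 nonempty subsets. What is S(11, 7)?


Using the explicit formula S(n,k) = (1/k!) sum_{j=0}^{k} (-1)^(k-j) C(k,j) j^n:
S(11, 7) = 63987
Equivalently, S(n,k) is n! times the coefficient of x^n in the EGF (e^x - 1)^k / k!.

63987


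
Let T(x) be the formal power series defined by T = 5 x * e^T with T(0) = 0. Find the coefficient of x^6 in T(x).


Apply the Lagrange inversion formula: if T = 5 x * phi(T) with phi(t) = e^t, then
[x^n] T = 5^n * (1/n) [t^(n-1)] phi(t)^n = 5^n * (1/n) [t^(n-1)] e^(n t) = 5^n * (1/n) * n^(n-1) / (n-1)! = 5^n * n^(n-1) / n!.
When c = 1 this is the Cayley count of rooted labeled trees on n vertices, divided by n!.
For n = 6: 5^6 * 6^5 / 6! = 15625 * 7776/720 = 168750.

168750


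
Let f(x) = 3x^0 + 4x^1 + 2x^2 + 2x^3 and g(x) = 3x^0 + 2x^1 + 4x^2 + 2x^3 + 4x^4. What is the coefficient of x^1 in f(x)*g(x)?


Cauchy product at x^1:
3*2 + 4*3
= 18

18


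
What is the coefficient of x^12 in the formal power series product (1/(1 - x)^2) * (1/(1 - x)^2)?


Combine the factors: (1/(1 - x)^2) * (1/(1 - x)^2) = 1/(1 - x)^4.
Then use 1/(1 - x)^r = sum_{k>=0} C(k + r - 1, r - 1) x^k with r = 4 and k = 12:
C(15, 3) = 455.

455


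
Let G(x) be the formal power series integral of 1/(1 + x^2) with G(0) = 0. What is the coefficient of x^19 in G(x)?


1/(1 + x^2) = sum_{j>=0} (-1)^j x^(2j). Integrating termwise with G(0) = 0:
G(x) = sum_{j>=0} (-1)^j x^(2j+1) / (2j+1) = arctan(x).
Only odd powers are nonzero. For x^19 write 19 = 2*9 + 1, giving
(-1)^9 / 19 = -1/19 = -1/19.

-1/19


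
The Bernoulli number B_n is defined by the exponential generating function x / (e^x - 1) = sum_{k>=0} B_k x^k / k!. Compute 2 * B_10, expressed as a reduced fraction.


Bernoulli numbers can also be computed recursively via B_0 = 1 and sum_{j=0}^{m} C(m+1, j) B_j = 0 for m >= 1. Odd-index Bernoulli numbers vanish for k >= 3.
Computing B_10 = 5/66, so 2 * B_10 = 2 * 5/66 = 5/33.

5/33
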